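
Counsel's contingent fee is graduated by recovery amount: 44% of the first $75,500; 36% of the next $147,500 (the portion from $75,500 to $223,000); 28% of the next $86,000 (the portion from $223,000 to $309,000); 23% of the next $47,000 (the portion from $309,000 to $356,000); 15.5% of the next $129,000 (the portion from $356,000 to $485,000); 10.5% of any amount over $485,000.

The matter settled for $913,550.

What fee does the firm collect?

First $75,500 at 44% = $33,220.00
Next $147,500 at 36% = $53,100.00
Next $86,000 at 28% = $24,080.00
Next $47,000 at 23% = $10,810.00
Next $129,000 at 15.5% = $19,995.00
Remaining $428,550 at 10.5% = $44,997.75
Fee: $33,220.00 + $53,100.00 + $24,080.00 + $10,810.00 + $19,995.00 + $44,997.75 = $186,202.75

$186,202.75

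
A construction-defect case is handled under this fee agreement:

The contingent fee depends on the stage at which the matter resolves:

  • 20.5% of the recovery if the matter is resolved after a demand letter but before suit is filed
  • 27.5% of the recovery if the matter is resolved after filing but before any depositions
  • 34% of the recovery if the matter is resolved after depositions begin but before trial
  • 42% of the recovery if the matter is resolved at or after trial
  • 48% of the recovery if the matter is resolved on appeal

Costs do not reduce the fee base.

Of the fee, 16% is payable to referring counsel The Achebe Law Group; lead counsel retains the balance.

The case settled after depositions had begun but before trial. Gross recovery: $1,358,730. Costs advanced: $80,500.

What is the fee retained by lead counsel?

$388,053.29

Fee base is the gross recovery, $1,358,730; costs are reimbursed separately.
The matter settled after depositions had begun but before trial, so the 34% rate applies.
$1,358,730 × 34% = $461,968.20
Referral share: 16% of $461,968.20 = $73,914.91; lead counsel retains $461,968.20 − $73,914.91 = $388,053.29.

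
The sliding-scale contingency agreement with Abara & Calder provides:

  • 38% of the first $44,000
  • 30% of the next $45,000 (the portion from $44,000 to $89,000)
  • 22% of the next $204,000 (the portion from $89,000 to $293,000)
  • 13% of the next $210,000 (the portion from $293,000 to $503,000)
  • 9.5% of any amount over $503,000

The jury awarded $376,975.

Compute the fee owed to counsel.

$86,016.75

First $44,000 at 38% = $16,720.00
Next $45,000 at 30% = $13,500.00
Next $204,000 at 22% = $44,880.00
Remaining $83,975 at 13% = $10,916.75
Fee: $16,720.00 + $13,500.00 + $44,880.00 + $10,916.75 = $86,016.75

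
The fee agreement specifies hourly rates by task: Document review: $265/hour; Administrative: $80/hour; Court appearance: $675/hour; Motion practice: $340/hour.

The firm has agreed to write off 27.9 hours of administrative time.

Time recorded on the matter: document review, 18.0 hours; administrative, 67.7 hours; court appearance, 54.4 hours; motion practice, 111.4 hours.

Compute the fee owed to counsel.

Document review: 18.0 × $265 = $4,770.00
Administrative: 67.7 × $80 = $5,416.00
Court appearance: 54.4 × $675 = $36,720.00
Motion practice: 111.4 × $340 = $37,876.00
Subtotal: $84,782.00
Write-off: 27.9 × $80 = $2,232.00
Total: $84,782.00 − $2,232.00 = $82,550.00

$82,550.00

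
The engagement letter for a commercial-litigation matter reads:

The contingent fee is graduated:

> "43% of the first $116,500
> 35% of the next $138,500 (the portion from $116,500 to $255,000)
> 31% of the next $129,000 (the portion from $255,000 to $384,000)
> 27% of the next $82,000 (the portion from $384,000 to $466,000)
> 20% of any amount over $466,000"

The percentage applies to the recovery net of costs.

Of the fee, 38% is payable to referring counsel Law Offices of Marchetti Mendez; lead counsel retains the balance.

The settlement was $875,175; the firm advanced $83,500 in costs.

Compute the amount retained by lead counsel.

Fee base (net of costs): $875,175 − $83,500 = $791,675
First $116,500 at 43% = $50,095.00
Next $138,500 at 35% = $48,475.00
Next $129,000 at 31% = $39,990.00
Next $82,000 at 27% = $22,140.00
Remaining $325,675 at 20% = $65,135.00
Fee: $50,095.00 + $48,475.00 + $39,990.00 + $22,140.00 + $65,135.00 = $225,835.00
Referral share: 38% of $225,835.00 = $85,817.30; lead counsel retains $225,835.00 − $85,817.30 = $140,017.70.

$140,017.70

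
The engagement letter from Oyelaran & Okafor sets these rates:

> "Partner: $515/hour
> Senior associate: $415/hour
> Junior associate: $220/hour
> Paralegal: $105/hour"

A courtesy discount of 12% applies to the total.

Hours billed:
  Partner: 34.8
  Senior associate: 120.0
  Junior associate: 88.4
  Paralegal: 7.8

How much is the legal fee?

Partner: 34.8 × $515 = $17,922.00
Senior associate: 120.0 × $415 = $49,800.00
Junior associate: 88.4 × $220 = $19,448.00
Paralegal: 7.8 × $105 = $819.00
Subtotal: $87,989.00
Less 12% discount: −$10,558.68
Total: $87,989.00 − $10,558.68 = $77,430.32

$77,430.32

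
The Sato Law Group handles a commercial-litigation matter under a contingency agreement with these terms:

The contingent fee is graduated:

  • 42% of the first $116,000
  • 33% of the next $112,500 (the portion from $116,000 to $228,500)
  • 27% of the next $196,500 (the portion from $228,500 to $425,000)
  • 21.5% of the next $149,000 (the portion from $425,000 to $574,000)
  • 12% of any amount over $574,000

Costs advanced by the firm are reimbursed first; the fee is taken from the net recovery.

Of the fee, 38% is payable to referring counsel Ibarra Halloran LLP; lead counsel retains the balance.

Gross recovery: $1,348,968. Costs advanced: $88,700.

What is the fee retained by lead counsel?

Fee base (net of costs): $1,348,968 − $88,700 = $1,260,268
First $116,000 at 42% = $48,720.00
Next $112,500 at 33% = $37,125.00
Next $196,500 at 27% = $53,055.00
Next $149,000 at 21.5% = $32,035.00
Remaining $686,268 at 12% = $82,352.16
Fee: $48,720.00 + $37,125.00 + $53,055.00 + $32,035.00 + $82,352.16 = $253,287.16
Referral share: 38% of $253,287.16 = $96,249.12; lead counsel retains $253,287.16 − $96,249.12 = $157,038.04.

$157,038.04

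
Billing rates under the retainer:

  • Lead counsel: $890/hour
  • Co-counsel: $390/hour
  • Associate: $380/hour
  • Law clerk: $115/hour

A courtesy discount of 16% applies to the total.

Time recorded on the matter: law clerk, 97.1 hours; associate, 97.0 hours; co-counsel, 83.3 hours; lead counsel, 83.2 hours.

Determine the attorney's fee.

Lead counsel: 83.2 × $890 = $74,048.00
Co-counsel: 83.3 × $390 = $32,487.00
Associate: 97.0 × $380 = $36,860.00
Law clerk: 97.1 × $115 = $11,166.50
Subtotal: $154,561.50
Less 16% discount: −$24,729.84
Total: $154,561.50 − $24,729.84 = $129,831.66

$129,831.66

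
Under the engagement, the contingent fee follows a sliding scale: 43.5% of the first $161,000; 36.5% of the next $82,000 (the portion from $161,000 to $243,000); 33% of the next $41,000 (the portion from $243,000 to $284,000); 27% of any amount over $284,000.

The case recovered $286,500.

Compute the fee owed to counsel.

First $161,000 at 43.5% = $70,035.00
Next $82,000 at 36.5% = $29,930.00
Next $41,000 at 33% = $13,530.00
Remaining $2,500 at 27% = $675.00
Fee: $70,035.00 + $29,930.00 + $13,530.00 + $675.00 = $114,170.00

$114,170.00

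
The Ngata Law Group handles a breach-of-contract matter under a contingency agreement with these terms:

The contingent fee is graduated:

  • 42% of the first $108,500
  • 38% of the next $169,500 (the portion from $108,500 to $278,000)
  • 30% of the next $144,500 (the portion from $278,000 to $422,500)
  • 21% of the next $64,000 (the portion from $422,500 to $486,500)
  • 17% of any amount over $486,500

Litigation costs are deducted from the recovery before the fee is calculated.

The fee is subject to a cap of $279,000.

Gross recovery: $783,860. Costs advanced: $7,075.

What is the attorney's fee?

$216,118.45

Fee base (net of costs): $783,860 − $7,075 = $776,785
First $108,500 at 42% = $45,570.00
Next $169,500 at 38% = $64,410.00
Next $144,500 at 30% = $43,350.00
Next $64,000 at 21% = $13,440.00
Remaining $290,285 at 17% = $49,348.45
Fee: $45,570.00 + $64,410.00 + $43,350.00 + $13,440.00 + $49,348.45 = $216,118.45
$216,118.45 is under the $279,000 cap.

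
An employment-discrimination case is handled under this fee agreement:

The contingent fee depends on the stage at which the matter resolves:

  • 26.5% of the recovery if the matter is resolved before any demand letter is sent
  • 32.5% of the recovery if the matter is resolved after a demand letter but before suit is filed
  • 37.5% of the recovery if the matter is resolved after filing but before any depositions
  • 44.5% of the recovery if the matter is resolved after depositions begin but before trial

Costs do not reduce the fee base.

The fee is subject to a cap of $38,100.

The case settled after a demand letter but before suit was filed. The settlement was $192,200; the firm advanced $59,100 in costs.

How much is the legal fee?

$38,100.00

Fee base is the gross recovery, $192,200; costs are reimbursed separately.
The matter settled after a demand letter but before suit was filed, so the 32.5% rate applies.
$192,200 × 32.5% = $62,465.00
$62,465.00 exceeds the $38,100 cap, so the fee is capped at $38,100.00.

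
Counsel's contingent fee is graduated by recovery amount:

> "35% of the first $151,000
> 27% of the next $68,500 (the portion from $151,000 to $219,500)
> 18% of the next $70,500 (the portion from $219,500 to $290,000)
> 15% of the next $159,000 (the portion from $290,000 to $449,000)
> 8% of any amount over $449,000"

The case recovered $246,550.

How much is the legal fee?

$76,214.00

First $151,000 at 35% = $52,850.00
Next $68,500 at 27% = $18,495.00
Remaining $27,050 at 18% = $4,869.00
Fee: $52,850.00 + $18,495.00 + $4,869.00 = $76,214.00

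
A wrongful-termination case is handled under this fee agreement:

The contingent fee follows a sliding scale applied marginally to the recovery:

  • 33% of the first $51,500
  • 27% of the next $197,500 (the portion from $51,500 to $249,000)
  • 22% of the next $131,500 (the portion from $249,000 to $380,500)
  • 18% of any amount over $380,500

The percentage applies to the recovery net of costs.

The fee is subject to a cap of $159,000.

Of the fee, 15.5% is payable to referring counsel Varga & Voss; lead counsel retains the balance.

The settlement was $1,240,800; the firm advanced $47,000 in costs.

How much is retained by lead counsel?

Fee base (net of costs): $1,240,800 − $47,000 = $1,193,800
First $51,500 at 33% = $16,995.00
Next $197,500 at 27% = $53,325.00
Next $131,500 at 22% = $28,930.00
Remaining $813,300 at 18% = $146,394.00
Fee: $16,995.00 + $53,325.00 + $28,930.00 + $146,394.00 = $245,644.00
$245,644.00 exceeds the $159,000 cap, so the fee is capped at $159,000.00.
Referral share: 15.5% of $159,000.00 = $24,645.00; lead counsel retains $159,000.00 − $24,645.00 = $134,355.00.

$134,355.00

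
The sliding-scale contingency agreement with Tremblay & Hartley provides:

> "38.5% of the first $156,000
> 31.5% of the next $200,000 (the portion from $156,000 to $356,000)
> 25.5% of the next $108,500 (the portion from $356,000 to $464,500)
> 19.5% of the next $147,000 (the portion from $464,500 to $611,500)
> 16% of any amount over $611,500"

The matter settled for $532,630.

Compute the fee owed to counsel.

$164,012.85

First $156,000 at 38.5% = $60,060.00
Next $200,000 at 31.5% = $63,000.00
Next $108,500 at 25.5% = $27,667.50
Remaining $68,130 at 19.5% = $13,285.35
Fee: $60,060.00 + $63,000.00 + $27,667.50 + $13,285.35 = $164,012.85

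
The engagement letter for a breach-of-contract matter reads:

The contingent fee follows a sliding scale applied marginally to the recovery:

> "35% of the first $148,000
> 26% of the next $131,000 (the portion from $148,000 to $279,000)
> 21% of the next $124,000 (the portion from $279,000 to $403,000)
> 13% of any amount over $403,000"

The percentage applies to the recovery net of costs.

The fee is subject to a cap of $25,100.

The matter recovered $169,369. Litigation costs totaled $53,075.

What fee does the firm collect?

$25,100.00

Fee base (net of costs): $169,369 − $53,075 = $116,294
First $116,294 at 35% = $40,702.90
$40,702.90 exceeds the $25,100 cap, so the fee is capped at $25,100.00.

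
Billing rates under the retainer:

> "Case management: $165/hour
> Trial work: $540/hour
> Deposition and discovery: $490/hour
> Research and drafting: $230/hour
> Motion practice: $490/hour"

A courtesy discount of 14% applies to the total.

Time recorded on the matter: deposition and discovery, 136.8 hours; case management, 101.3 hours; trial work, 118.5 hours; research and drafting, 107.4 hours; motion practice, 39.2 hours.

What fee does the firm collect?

$164,815.99

Case management: 101.3 × $165 = $16,714.50
Trial work: 118.5 × $540 = $63,990.00
Deposition and discovery: 136.8 × $490 = $67,032.00
Research and drafting: 107.4 × $230 = $24,702.00
Motion practice: 39.2 × $490 = $19,208.00
Subtotal: $191,646.50
Less 14% discount: −$26,830.51
Total: $191,646.50 − $26,830.51 = $164,815.99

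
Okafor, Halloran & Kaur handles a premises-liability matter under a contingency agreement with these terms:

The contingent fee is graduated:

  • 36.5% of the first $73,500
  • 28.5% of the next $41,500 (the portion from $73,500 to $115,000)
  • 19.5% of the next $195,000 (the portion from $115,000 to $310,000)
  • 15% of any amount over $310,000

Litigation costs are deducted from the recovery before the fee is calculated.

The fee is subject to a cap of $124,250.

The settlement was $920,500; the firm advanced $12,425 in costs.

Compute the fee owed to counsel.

$124,250.00

Fee base (net of costs): $920,500 − $12,425 = $908,075
First $73,500 at 36.5% = $26,827.50
Next $41,500 at 28.5% = $11,827.50
Next $195,000 at 19.5% = $38,025.00
Remaining $598,075 at 15% = $89,711.25
Fee: $26,827.50 + $11,827.50 + $38,025.00 + $89,711.25 = $166,391.25
$166,391.25 exceeds the $124,250 cap, so the fee is capped at $124,250.00.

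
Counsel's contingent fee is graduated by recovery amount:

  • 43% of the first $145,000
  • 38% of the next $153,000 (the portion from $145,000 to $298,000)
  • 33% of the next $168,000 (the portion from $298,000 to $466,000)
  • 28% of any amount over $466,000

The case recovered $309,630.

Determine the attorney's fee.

First $145,000 at 43% = $62,350.00
Next $153,000 at 38% = $58,140.00
Remaining $11,630 at 33% = $3,837.90
Fee: $62,350.00 + $58,140.00 + $3,837.90 = $124,327.90

$124,327.90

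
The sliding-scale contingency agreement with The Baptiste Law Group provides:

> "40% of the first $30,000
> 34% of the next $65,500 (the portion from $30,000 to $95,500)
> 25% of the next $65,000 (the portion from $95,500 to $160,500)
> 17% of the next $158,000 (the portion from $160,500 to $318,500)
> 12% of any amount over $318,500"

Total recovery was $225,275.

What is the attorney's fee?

$61,531.75

First $30,000 at 40% = $12,000.00
Next $65,500 at 34% = $22,270.00
Next $65,000 at 25% = $16,250.00
Remaining $64,775 at 17% = $11,011.75
Fee: $12,000.00 + $22,270.00 + $16,250.00 + $11,011.75 = $61,531.75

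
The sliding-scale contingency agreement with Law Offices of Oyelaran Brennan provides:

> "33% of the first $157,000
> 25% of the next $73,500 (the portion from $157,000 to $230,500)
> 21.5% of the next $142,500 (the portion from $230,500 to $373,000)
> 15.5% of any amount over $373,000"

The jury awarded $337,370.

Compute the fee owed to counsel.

First $157,000 at 33% = $51,810.00
Next $73,500 at 25% = $18,375.00
Remaining $106,870 at 21.5% = $22,977.05
Fee: $51,810.00 + $18,375.00 + $22,977.05 = $93,162.05

$93,162.05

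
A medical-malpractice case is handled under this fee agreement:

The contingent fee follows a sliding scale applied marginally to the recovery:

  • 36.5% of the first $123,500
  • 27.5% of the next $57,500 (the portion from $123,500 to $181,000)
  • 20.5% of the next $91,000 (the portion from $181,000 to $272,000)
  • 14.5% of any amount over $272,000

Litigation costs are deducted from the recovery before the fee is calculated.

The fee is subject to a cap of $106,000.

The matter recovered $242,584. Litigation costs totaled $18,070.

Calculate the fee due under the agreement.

Fee base (net of costs): $242,584 − $18,070 = $224,514
First $123,500 at 36.5% = $45,077.50
Next $57,500 at 27.5% = $15,812.50
Remaining $43,514 at 20.5% = $8,920.37
Fee: $45,077.50 + $15,812.50 + $8,920.37 = $69,810.37
$69,810.37 is under the $106,000 cap.

$69,810.37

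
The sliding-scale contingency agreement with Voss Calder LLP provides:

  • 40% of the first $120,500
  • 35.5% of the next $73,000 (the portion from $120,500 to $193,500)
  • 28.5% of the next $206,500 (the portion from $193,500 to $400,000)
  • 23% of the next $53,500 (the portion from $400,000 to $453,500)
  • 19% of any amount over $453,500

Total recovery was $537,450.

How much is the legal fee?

$161,223.00

First $120,500 at 40% = $48,200.00
Next $73,000 at 35.5% = $25,915.00
Next $206,500 at 28.5% = $58,852.50
Next $53,500 at 23% = $12,305.00
Remaining $83,950 at 19% = $15,950.50
Fee: $48,200.00 + $25,915.00 + $58,852.50 + $12,305.00 + $15,950.50 = $161,223.00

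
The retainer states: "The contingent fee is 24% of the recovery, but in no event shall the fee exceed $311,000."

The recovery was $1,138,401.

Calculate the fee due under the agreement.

$273,216.24

24% of $1,138,401 = $273,216.24
That is under the $311,000 cap.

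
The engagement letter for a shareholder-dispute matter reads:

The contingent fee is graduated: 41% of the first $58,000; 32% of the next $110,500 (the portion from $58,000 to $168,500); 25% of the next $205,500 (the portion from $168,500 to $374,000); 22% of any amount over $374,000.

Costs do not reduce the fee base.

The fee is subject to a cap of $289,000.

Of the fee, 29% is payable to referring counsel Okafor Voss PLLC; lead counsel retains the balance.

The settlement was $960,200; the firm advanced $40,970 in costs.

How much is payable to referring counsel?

$69,448.91

Fee base is the gross recovery, $960,200; costs are reimbursed separately.
First $58,000 at 41% = $23,780.00
Next $110,500 at 32% = $35,360.00
Next $205,500 at 25% = $51,375.00
Remaining $586,200 at 22% = $128,964.00
Fee: $23,780.00 + $35,360.00 + $51,375.00 + $128,964.00 = $239,479.00
$239,479.00 is under the $289,000 cap.
Referral share: 29% of $239,479.00 = $69,448.91; lead counsel retains $239,479.00 − $69,448.91 = $170,030.09.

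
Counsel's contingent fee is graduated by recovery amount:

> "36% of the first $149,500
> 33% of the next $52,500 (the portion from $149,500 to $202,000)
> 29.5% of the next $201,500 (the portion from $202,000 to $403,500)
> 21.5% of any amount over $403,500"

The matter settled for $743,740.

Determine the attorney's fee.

First $149,500 at 36% = $53,820.00
Next $52,500 at 33% = $17,325.00
Next $201,500 at 29.5% = $59,442.50
Remaining $340,240 at 21.5% = $73,151.60
Fee: $53,820.00 + $17,325.00 + $59,442.50 + $73,151.60 = $203,739.10

$203,739.10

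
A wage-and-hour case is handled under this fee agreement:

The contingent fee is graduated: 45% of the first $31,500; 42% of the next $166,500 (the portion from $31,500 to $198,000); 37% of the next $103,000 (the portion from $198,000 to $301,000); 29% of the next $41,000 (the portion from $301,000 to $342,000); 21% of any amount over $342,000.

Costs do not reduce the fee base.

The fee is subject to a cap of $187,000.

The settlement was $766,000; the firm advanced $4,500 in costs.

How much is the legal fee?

Fee base is the gross recovery, $766,000; costs are reimbursed separately.
First $31,500 at 45% = $14,175.00
Next $166,500 at 42% = $69,930.00
Next $103,000 at 37% = $38,110.00
Next $41,000 at 29% = $11,890.00
Remaining $424,000 at 21% = $89,040.00
Fee: $14,175.00 + $69,930.00 + $38,110.00 + $11,890.00 + $89,040.00 = $223,145.00
$223,145.00 exceeds the $187,000 cap, so the fee is capped at $187,000.00.

$187,000.00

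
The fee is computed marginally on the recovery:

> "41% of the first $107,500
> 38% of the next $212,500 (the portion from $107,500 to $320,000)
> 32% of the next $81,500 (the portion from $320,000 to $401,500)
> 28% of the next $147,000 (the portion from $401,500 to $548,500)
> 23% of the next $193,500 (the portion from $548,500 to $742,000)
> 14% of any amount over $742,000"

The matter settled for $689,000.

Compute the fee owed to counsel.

First $107,500 at 41% = $44,075.00
Next $212,500 at 38% = $80,750.00
Next $81,500 at 32% = $26,080.00
Next $147,000 at 28% = $41,160.00
Remaining $140,500 at 23% = $32,315.00
Fee: $44,075.00 + $80,750.00 + $26,080.00 + $41,160.00 + $32,315.00 = $224,380.00

$224,380.00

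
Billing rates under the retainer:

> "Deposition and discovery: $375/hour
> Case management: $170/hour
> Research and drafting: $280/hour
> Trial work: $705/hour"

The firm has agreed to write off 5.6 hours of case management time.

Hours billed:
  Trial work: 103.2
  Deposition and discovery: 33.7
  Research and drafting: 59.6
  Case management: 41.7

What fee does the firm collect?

Deposition and discovery: 33.7 × $375 = $12,637.50
Case management: 41.7 × $170 = $7,089.00
Research and drafting: 59.6 × $280 = $16,688.00
Trial work: 103.2 × $705 = $72,756.00
Subtotal: $109,170.50
Write-off: 5.6 × $170 = $952.00
Total: $109,170.50 − $952.00 = $108,218.50

$108,218.50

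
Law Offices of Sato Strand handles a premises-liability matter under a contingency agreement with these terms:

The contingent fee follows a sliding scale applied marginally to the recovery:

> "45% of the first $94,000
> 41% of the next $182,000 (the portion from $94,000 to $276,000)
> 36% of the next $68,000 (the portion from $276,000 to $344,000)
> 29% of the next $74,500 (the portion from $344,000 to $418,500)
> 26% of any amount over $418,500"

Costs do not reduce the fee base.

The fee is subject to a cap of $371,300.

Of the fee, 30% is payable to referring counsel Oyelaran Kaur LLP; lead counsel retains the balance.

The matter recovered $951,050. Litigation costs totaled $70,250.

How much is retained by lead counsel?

$211,027.60

Fee base is the gross recovery, $951,050; costs are reimbursed separately.
First $94,000 at 45% = $42,300.00
Next $182,000 at 41% = $74,620.00
Next $68,000 at 36% = $24,480.00
Next $74,500 at 29% = $21,605.00
Remaining $532,550 at 26% = $138,463.00
Fee: $42,300.00 + $74,620.00 + $24,480.00 + $21,605.00 + $138,463.00 = $301,468.00
$301,468.00 is under the $371,300 cap.
Referral share: 30% of $301,468.00 = $90,440.40; lead counsel retains $301,468.00 − $90,440.40 = $211,027.60.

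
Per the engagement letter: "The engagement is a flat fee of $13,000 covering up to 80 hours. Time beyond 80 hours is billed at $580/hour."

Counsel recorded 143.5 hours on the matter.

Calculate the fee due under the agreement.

$49,830.00

Flat fee: $13,000.00
Excess hours: 143.5 − 80 = 63.5
Overrun: 63.5 × $580 = $36,830.00
Total: $13,000.00 + $36,830.00 = $49,830.00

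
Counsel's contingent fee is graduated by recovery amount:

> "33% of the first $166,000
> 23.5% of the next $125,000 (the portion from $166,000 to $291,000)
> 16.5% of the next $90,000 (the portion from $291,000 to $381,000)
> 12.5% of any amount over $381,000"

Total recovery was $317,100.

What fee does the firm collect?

First $166,000 at 33% = $54,780.00
Next $125,000 at 23.5% = $29,375.00
Remaining $26,100 at 16.5% = $4,306.50
Fee: $54,780.00 + $29,375.00 + $4,306.50 = $88,461.50

$88,461.50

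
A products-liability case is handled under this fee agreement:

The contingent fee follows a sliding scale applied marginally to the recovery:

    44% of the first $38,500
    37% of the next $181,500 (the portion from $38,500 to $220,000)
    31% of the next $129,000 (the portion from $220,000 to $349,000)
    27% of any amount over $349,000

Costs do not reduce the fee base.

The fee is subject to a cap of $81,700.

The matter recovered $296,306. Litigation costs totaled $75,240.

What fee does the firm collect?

Fee base is the gross recovery, $296,306; costs are reimbursed separately.
First $38,500 at 44% = $16,940.00
Next $181,500 at 37% = $67,155.00
Remaining $76,306 at 31% = $23,654.86
Fee: $16,940.00 + $67,155.00 + $23,654.86 = $107,749.86
$107,749.86 exceeds the $81,700 cap, so the fee is capped at $81,700.00.

$81,700.00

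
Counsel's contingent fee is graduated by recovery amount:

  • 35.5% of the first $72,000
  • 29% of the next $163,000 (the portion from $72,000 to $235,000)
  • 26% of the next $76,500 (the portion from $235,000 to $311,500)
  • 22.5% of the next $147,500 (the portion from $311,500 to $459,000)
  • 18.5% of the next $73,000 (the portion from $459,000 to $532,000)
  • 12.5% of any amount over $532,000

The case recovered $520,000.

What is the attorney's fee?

$137,192.50

First $72,000 at 35.5% = $25,560.00
Next $163,000 at 29% = $47,270.00
Next $76,500 at 26% = $19,890.00
Next $147,500 at 22.5% = $33,187.50
Remaining $61,000 at 18.5% = $11,285.00
Fee: $25,560.00 + $47,270.00 + $19,890.00 + $33,187.50 + $11,285.00 = $137,192.50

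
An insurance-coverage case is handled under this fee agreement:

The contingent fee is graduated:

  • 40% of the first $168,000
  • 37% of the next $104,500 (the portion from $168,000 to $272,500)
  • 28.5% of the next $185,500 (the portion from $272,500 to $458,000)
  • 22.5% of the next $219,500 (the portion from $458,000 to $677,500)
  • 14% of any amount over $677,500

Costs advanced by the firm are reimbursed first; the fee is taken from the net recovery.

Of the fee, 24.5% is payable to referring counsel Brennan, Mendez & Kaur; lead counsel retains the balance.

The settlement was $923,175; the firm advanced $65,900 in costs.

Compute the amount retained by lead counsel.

$176,132.82

Fee base (net of costs): $923,175 − $65,900 = $857,275
First $168,000 at 40% = $67,200.00
Next $104,500 at 37% = $38,665.00
Next $185,500 at 28.5% = $52,867.50
Next $219,500 at 22.5% = $49,387.50
Remaining $179,775 at 14% = $25,168.50
Fee: $67,200.00 + $38,665.00 + $52,867.50 + $49,387.50 + $25,168.50 = $233,288.50
Referral share: 24.5% of $233,288.50 = $57,155.68; lead counsel retains $233,288.50 − $57,155.68 = $176,132.82.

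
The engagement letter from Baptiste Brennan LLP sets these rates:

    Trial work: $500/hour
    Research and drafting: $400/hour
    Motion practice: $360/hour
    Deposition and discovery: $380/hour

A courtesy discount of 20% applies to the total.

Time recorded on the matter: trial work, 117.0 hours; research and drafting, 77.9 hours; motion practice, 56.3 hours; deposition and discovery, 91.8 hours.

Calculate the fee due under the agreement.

Trial work: 117.0 × $500 = $58,500.00
Research and drafting: 77.9 × $400 = $31,160.00
Motion practice: 56.3 × $360 = $20,268.00
Deposition and discovery: 91.8 × $380 = $34,884.00
Subtotal: $144,812.00
Less 20% discount: −$28,962.40
Total: $144,812.00 − $28,962.40 = $115,849.60

$115,849.60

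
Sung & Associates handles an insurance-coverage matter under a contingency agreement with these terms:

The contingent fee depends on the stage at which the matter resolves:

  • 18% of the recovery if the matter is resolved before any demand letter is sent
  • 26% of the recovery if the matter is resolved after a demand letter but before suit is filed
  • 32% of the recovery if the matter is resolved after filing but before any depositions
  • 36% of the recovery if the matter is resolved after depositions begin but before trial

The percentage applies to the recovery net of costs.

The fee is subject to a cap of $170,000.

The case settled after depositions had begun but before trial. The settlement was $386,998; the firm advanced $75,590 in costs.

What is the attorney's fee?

$112,106.88

Fee base (net of costs): $386,998 − $75,590 = $311,408
The matter settled after depositions had begun but before trial, so the 36% rate applies.
$311,408 × 36% = $112,106.88
$112,106.88 is under the $170,000 cap.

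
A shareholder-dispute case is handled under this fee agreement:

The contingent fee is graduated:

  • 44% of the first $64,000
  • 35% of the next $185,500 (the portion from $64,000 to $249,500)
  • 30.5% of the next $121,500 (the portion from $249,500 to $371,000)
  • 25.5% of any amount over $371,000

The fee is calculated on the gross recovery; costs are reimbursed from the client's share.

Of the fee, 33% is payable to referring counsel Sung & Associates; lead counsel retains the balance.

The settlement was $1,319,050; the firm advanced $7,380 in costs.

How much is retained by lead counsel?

Fee base is the gross recovery, $1,319,050; costs are reimbursed separately.
First $64,000 at 44% = $28,160.00
Next $185,500 at 35% = $64,925.00
Next $121,500 at 30.5% = $37,057.50
Remaining $948,050 at 25.5% = $241,752.75
Fee: $28,160.00 + $64,925.00 + $37,057.50 + $241,752.75 = $371,895.25
Referral share: 33% of $371,895.25 = $122,725.43; lead counsel retains $371,895.25 − $122,725.43 = $249,169.82.

$249,169.82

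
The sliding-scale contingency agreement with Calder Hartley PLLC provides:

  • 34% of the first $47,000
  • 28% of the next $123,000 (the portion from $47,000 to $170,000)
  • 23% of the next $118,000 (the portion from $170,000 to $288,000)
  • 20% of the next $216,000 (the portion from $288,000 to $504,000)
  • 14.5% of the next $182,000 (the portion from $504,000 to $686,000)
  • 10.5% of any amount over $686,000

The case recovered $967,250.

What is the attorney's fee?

First $47,000 at 34% = $15,980.00
Next $123,000 at 28% = $34,440.00
Next $118,000 at 23% = $27,140.00
Next $216,000 at 20% = $43,200.00
Next $182,000 at 14.5% = $26,390.00
Remaining $281,250 at 10.5% = $29,531.25
Fee: $15,980.00 + $34,440.00 + $27,140.00 + $43,200.00 + $26,390.00 + $29,531.25 = $176,681.25

$176,681.25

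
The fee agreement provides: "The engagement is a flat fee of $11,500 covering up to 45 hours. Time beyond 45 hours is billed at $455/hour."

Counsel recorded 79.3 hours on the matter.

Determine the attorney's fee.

$27,106.50

Flat fee: $11,500.00
Excess hours: 79.3 − 45 = 34.3
Overrun: 34.3 × $455 = $15,606.50
Total: $11,500.00 + $15,606.50 = $27,106.50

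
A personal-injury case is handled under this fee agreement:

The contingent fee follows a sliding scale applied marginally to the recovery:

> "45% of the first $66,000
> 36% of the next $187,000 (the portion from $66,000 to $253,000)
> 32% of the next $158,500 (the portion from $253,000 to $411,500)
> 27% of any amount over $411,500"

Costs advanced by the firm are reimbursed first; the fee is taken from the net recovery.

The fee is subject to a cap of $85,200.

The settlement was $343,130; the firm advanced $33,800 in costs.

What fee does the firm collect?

Fee base (net of costs): $343,130 − $33,800 = $309,330
First $66,000 at 45% = $29,700.00
Next $187,000 at 36% = $67,320.00
Remaining $56,330 at 32% = $18,025.60
Fee: $29,700.00 + $67,320.00 + $18,025.60 = $115,045.60
$115,045.60 exceeds the $85,200 cap, so the fee is capped at $85,200.00.

$85,200.00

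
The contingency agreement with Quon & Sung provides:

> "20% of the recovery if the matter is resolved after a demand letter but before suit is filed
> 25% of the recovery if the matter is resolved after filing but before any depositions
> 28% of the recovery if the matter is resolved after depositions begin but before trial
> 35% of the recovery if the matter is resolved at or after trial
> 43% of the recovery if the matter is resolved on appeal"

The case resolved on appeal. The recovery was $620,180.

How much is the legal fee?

The matter resolved on appeal, so the 43% rate applies.
$620,180 × 43% = $266,677.40

$266,677.40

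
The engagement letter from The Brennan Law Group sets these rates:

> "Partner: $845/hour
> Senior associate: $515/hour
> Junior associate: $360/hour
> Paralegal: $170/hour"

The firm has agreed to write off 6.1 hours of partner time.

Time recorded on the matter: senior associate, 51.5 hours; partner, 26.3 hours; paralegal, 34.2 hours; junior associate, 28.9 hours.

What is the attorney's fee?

Partner: 26.3 × $845 = $22,223.50
Senior associate: 51.5 × $515 = $26,522.50
Junior associate: 28.9 × $360 = $10,404.00
Paralegal: 34.2 × $170 = $5,814.00
Subtotal: $64,964.00
Write-off: 6.1 × $845 = $5,154.50
Total: $64,964.00 − $5,154.50 = $59,809.50

$59,809.50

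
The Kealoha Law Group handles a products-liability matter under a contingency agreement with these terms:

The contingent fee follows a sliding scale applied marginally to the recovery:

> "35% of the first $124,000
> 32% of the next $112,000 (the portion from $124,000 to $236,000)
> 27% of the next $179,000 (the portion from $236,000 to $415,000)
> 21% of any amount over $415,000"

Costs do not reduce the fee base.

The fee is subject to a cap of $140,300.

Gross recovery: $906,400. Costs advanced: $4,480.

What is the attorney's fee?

$140,300.00

Fee base is the gross recovery, $906,400; costs are reimbursed separately.
First $124,000 at 35% = $43,400.00
Next $112,000 at 32% = $35,840.00
Next $179,000 at 27% = $48,330.00
Remaining $491,400 at 21% = $103,194.00
Fee: $43,400.00 + $35,840.00 + $48,330.00 + $103,194.00 = $230,764.00
$230,764.00 exceeds the $140,300 cap, so the fee is capped at $140,300.00.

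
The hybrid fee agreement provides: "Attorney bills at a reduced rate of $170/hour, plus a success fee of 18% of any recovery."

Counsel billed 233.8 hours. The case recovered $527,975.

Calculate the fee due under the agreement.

Hourly: 233.8 × $170 = $39,746.00
Success fee: 18% of $527,975 = $95,035.50
Total: $39,746.00 + $95,035.50 = $134,781.50

$134,781.50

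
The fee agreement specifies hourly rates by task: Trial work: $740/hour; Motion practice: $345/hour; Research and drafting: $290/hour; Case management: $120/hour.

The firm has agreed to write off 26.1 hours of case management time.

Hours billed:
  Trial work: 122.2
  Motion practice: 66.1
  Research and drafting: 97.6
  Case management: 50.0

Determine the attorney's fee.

Trial work: 122.2 × $740 = $90,428.00
Motion practice: 66.1 × $345 = $22,804.50
Research and drafting: 97.6 × $290 = $28,304.00
Case management: 50.0 × $120 = $6,000.00
Subtotal: $147,536.50
Write-off: 26.1 × $120 = $3,132.00
Total: $147,536.50 − $3,132.00 = $144,404.50

$144,404.50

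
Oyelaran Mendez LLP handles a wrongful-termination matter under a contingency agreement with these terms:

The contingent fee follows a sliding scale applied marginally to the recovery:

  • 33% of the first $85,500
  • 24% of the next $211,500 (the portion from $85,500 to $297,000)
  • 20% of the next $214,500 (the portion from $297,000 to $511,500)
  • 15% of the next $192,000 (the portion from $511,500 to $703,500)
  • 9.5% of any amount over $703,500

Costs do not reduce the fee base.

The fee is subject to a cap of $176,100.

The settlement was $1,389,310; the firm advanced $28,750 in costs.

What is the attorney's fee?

Fee base is the gross recovery, $1,389,310; costs are reimbursed separately.
First $85,500 at 33% = $28,215.00
Next $211,500 at 24% = $50,760.00
Next $214,500 at 20% = $42,900.00
Next $192,000 at 15% = $28,800.00
Remaining $685,810 at 9.5% = $65,151.95
Fee: $28,215.00 + $50,760.00 + $42,900.00 + $28,800.00 + $65,151.95 = $215,826.95
$215,826.95 exceeds the $176,100 cap, so the fee is capped at $176,100.00.

$176,100.00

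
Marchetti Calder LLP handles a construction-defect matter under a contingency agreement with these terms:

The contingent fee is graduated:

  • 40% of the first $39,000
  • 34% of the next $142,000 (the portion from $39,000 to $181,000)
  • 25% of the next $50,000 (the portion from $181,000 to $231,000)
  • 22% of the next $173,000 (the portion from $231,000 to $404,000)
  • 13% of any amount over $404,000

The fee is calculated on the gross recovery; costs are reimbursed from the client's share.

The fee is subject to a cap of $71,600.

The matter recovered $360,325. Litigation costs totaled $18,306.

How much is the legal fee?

$71,600.00

Fee base is the gross recovery, $360,325; costs are reimbursed separately.
First $39,000 at 40% = $15,600.00
Next $142,000 at 34% = $48,280.00
Next $50,000 at 25% = $12,500.00
Remaining $129,325 at 22% = $28,451.50
Fee: $15,600.00 + $48,280.00 + $12,500.00 + $28,451.50 = $104,831.50
$104,831.50 exceeds the $71,600 cap, so the fee is capped at $71,600.00.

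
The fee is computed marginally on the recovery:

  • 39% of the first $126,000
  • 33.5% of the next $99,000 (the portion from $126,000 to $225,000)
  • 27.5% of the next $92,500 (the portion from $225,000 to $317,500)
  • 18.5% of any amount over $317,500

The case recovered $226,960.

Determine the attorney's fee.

First $126,000 at 39% = $49,140.00
Next $99,000 at 33.5% = $33,165.00
Remaining $1,960 at 27.5% = $539.00
Fee: $49,140.00 + $33,165.00 + $539.00 = $82,844.00

$82,844.00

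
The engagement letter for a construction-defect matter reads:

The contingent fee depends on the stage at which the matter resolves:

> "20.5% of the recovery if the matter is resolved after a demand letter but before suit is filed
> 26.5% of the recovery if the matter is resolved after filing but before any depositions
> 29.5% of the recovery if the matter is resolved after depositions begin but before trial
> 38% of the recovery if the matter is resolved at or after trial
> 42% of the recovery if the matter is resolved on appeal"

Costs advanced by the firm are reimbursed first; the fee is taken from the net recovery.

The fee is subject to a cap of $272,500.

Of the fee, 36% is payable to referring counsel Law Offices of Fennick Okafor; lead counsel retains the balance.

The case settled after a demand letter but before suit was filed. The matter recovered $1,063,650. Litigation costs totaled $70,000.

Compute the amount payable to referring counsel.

$73,331.37

Fee base (net of costs): $1,063,650 − $70,000 = $993,650
The matter settled after a demand letter but before suit was filed, so the 20.5% rate applies.
$993,650 × 20.5% = $203,698.25
$203,698.25 is under the $272,500 cap.
Referral share: 36% of $203,698.25 = $73,331.37; lead counsel retains $203,698.25 − $73,331.37 = $130,366.88.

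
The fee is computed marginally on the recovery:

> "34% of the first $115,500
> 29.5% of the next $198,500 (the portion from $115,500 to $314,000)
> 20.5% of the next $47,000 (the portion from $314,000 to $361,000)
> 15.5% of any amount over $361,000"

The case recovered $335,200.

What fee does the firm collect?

First $115,500 at 34% = $39,270.00
Next $198,500 at 29.5% = $58,557.50
Remaining $21,200 at 20.5% = $4,346.00
Fee: $39,270.00 + $58,557.50 + $4,346.00 = $102,173.50

$102,173.50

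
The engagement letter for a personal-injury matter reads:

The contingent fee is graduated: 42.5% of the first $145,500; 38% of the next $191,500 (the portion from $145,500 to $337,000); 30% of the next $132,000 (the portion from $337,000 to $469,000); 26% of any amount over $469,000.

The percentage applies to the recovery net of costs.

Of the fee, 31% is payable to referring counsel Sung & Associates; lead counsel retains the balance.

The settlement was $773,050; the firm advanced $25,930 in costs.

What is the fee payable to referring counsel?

Fee base (net of costs): $773,050 − $25,930 = $747,120
First $145,500 at 42.5% = $61,837.50
Next $191,500 at 38% = $72,770.00
Next $132,000 at 30% = $39,600.00
Remaining $278,120 at 26% = $72,311.20
Fee: $61,837.50 + $72,770.00 + $39,600.00 + $72,311.20 = $246,518.70
Referral share: 31% of $246,518.70 = $76,420.80; lead counsel retains $246,518.70 − $76,420.80 = $170,097.90.

$76,420.80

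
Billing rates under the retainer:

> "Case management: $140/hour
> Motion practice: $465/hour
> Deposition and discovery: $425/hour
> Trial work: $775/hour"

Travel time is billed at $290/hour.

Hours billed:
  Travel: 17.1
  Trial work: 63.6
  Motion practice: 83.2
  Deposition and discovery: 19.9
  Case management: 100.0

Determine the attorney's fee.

Case management: 100.0 × $140 = $14,000.00
Motion practice: 83.2 × $465 = $38,688.00
Deposition and discovery: 19.9 × $425 = $8,457.50
Trial work: 63.6 × $775 = $49,290.00
Subtotal: $14,000.00 + $38,688.00 + $8,457.50 + $49,290.00 = $110,435.50
Travel: 17.1 × $290 = $4,959.00
Total: $110,435.50 + $4,959.00 = $115,394.50

$115,394.50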